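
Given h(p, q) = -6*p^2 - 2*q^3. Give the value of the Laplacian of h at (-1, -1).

0

∂²h/∂p² = -12
∂²h/∂q² = -12*q
∇²h = -12*q - 12
At (-1, -1): 0.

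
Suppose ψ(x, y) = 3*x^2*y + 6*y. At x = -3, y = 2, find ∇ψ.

∂ψ/∂x = 6*x*y
∂ψ/∂y = 3*x^2 + 6
∇ψ = (6*x*y, 3*x^2 + 6)
At (-3, 2): (-36, 33).

(-36, 33)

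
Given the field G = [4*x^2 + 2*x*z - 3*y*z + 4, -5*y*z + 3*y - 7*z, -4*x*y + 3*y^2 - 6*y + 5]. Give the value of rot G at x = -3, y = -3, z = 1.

(∇×G)₁ = ∂G₃/∂y − ∂G₂/∂z = -4*x + 11*y + 1
(∇×G)₂ = ∂G₁/∂z − ∂G₃/∂x = 2*x + y
(∇×G)₃ = ∂G₂/∂x − ∂G₁/∂y = 3*z
∇×G = (-4*x + 11*y + 1, 2*x + y, 3*z)
At (-3, -3, 1): (-20, -9, 3).

(-20, -9, 3)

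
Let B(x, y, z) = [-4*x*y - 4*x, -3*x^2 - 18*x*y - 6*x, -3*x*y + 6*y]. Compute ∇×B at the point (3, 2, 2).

(-3, 6, -48)

(∇×B)₁ = ∂B₃/∂y − ∂B₂/∂z = -3*x + 6
(∇×B)₂ = ∂B₁/∂z − ∂B₃/∂x = 3*y
(∇×B)₃ = ∂B₂/∂x − ∂B₁/∂y = -2*x - 18*y - 6
∇×B = (-3*x + 6, 3*y, -2*x - 18*y - 6)
At (3, 2, 2): (-3, 6, -48).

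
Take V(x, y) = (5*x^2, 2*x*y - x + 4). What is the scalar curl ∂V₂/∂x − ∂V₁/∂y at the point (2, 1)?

1

∂V₂/∂x = 2*y - 1
∂V₁/∂y = 0
Scalar curl = 2*y - 1
At (2, 1): 1.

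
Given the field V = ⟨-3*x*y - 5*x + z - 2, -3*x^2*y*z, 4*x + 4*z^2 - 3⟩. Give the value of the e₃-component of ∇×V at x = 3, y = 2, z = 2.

-63

(∇×V)_3 = ∂V₂/∂x − ∂V₁/∂y
= -6*x*y*z − (-3*x)
= -6*x*y*z + 3*x
At (3, 2, 2): -63.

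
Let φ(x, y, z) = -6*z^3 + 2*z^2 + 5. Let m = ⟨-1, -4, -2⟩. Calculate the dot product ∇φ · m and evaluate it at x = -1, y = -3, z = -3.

348

∂φ/∂x = 0
∂φ/∂y = 0
∂φ/∂z = -18*z^2 + 4*z
∇φ at (-1, -3, -3) = (0, 0, -174)
∇φ · m = (0)(-1) + (0)(-4) + (-174)(-2) = 348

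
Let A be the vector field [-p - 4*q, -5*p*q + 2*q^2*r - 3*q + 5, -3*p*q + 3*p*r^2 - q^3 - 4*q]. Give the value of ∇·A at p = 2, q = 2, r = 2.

26

∂A₁/∂p = -1
∂A₂/∂q = -5*p + 4*q*r - 3
∂A₃/∂r = 6*p*r
∇·A = 6*p*r - 5*p + 4*q*r - 4
At (2, 2, 2): 26.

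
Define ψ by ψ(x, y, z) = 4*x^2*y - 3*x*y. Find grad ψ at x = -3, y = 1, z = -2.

∂ψ/∂x = 8*x*y - 3*y
∂ψ/∂y = 4*x^2 - 3*x
∂ψ/∂z = 0
∇ψ = (8*x*y - 3*y, 4*x^2 - 3*x, 0)
At (-3, 1, -2): (-27, 45, 0).

(-27, 45, 0)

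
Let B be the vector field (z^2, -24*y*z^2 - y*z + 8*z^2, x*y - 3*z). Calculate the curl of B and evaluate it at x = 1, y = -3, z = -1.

(∇×B)₁ = ∂B₃/∂y − ∂B₂/∂z = x + 48*y*z + y - 16*z
(∇×B)₂ = ∂B₁/∂z − ∂B₃/∂x = -y + 2*z
(∇×B)₃ = ∂B₂/∂x − ∂B₁/∂y = 0
∇×B = (x + 48*y*z + y - 16*z, -y + 2*z, 0)
At (1, -3, -1): (158, 1, 0).

(158, 1, 0)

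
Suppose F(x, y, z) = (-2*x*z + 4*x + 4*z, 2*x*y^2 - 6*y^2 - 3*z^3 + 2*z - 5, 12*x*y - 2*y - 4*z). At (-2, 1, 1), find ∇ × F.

(-19, -4, 2)

(∇×F)₁ = ∂F₃/∂y − ∂F₂/∂z = 12*x + 9*z^2 - 4
(∇×F)₂ = ∂F₁/∂z − ∂F₃/∂x = -2*x - 12*y + 4
(∇×F)₃ = ∂F₂/∂x − ∂F₁/∂y = 2*y^2
∇×F = (12*x + 9*z^2 - 4, -2*x - 12*y + 4, 2*y^2)
At (-2, 1, 1): (-19, -4, 2).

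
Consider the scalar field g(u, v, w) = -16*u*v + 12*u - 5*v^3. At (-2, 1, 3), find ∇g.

∂g/∂u = -16*v + 12
∂g/∂v = -16*u - 15*v^2
∂g/∂w = 0
∇g = (-16*v + 12, -16*u - 15*v^2, 0)
At (-2, 1, 3): (-4, 17, 0).

(-4, 17, 0)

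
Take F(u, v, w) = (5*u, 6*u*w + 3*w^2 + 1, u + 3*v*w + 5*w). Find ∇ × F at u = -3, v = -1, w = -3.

(27, -1, -18)

(∇×F)₁ = ∂F₃/∂v − ∂F₂/∂w = -6*u - 3*w
(∇×F)₂ = ∂F₁/∂w − ∂F₃/∂u = -1
(∇×F)₃ = ∂F₂/∂u − ∂F₁/∂v = 6*w
∇×F = (-6*u - 3*w, -1, 6*w)
At (-3, -1, -3): (27, -1, -18).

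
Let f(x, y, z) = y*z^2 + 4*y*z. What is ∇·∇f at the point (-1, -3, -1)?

∂²f/∂x² = 0
∂²f/∂y² = 0
∂²f/∂z² = 2*y
∇²f = 2*y
At (-1, -3, -1): -6.

-6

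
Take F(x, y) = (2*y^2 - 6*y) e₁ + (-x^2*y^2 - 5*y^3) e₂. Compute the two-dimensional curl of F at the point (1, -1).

8

∂F₂/∂x = -2*x*y^2
∂F₁/∂y = 4*y - 6
Scalar curl = -2*x*y^2 - 4*y + 6
At (1, -1): 8.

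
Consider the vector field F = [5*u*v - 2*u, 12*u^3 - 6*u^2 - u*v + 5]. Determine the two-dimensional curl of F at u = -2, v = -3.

181

∂F₂/∂u = 36*u^2 - 12*u - v
∂F₁/∂v = 5*u
Scalar curl = 36*u^2 - 17*u - v
At (-2, -3): 181.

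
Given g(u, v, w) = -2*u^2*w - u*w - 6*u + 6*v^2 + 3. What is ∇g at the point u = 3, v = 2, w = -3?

∂g/∂u = -4*u*w - w - 6
∂g/∂v = 12*v
∂g/∂w = -2*u^2 - u
∇g = (-4*u*w - w - 6, 12*v, -2*u^2 - u)
At (3, 2, -3): (33, 24, -21).

(33, 24, -21)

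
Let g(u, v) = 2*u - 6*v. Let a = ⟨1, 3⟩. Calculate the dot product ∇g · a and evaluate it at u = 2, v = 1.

∂g/∂u = 2
∂g/∂v = -6
∇g at (2, 1) = (2, -6)
∇g · a = (2)(1) + (-6)(3) = -16

-16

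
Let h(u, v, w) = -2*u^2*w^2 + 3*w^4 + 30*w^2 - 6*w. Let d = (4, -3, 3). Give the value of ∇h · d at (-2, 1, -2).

-442

∂h/∂u = -4*u*w^2
∂h/∂v = 0
∂h/∂w = -4*u^2*w + 12*w^3 + 60*w - 6
∇h at (-2, 1, -2) = (32, 0, -190)
∇h · d = (32)(4) + (0)(-3) + (-190)(3) = -442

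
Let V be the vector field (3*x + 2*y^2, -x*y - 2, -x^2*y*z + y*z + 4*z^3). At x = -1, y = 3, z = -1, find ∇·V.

16

∂V₁/∂x = 3
∂V₂/∂y = -x
∂V₃/∂z = -x^2*y + y + 12*z^2
∇·V = -x^2*y - x + y + 12*z^2 + 3
At (-1, 3, -1): 16.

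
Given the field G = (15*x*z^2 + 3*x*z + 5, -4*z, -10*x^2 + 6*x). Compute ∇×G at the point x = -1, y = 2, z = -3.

(∇×G)₁ = ∂G₃/∂y − ∂G₂/∂z = 4
(∇×G)₂ = ∂G₁/∂z − ∂G₃/∂x = 30*x*z + 23*x - 6
(∇×G)₃ = ∂G₂/∂x − ∂G₁/∂y = 0
∇×G = (4, 30*x*z + 23*x - 6, 0)
At (-1, 2, -3): (4, 61, 0).

(4, 61, 0)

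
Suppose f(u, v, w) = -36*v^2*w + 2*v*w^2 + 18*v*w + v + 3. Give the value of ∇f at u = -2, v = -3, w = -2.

∂f/∂u = 0
∂f/∂v = -72*v*w + 2*w^2 + 18*w + 1
∂f/∂w = -36*v^2 + 4*v*w + 18*v
∇f = (0, -72*v*w + 2*w^2 + 18*w + 1, -36*v^2 + 4*v*w + 18*v)
At (-2, -3, -2): (0, -459, -354).

(0, -459, -354)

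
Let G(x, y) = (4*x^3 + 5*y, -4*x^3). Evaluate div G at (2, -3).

48

∂G₁/∂x = 12*x^2
∂G₂/∂y = 0
∇·G = 12*x^2
At (2, -3): 48.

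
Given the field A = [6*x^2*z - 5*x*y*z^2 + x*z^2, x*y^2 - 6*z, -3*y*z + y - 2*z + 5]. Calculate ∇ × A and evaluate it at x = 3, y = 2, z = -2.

(13, 162, 64)

(∇×A)₁ = ∂A₃/∂y − ∂A₂/∂z = -3*z + 7
(∇×A)₂ = ∂A₁/∂z − ∂A₃/∂x = 6*x^2 - 10*x*y*z + 2*x*z
(∇×A)₃ = ∂A₂/∂x − ∂A₁/∂y = 5*x*z^2 + y^2
∇×A = (-3*z + 7, 6*x^2 - 10*x*y*z + 2*x*z, 5*x*z^2 + y^2)
At (3, 2, -2): (13, 162, 64).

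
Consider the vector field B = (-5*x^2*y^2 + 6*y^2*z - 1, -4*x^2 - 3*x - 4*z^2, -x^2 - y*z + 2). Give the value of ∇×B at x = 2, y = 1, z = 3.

(∇×B)₁ = ∂B₃/∂y − ∂B₂/∂z = 7*z
(∇×B)₂ = ∂B₁/∂z − ∂B₃/∂x = 2*x + 6*y^2
(∇×B)₃ = ∂B₂/∂x − ∂B₁/∂y = 10*x^2*y - 8*x - 12*y*z - 3
∇×B = (7*z, 2*x + 6*y^2, 10*x^2*y - 8*x - 12*y*z - 3)
At (2, 1, 3): (21, 10, -15).

(21, 10, -15)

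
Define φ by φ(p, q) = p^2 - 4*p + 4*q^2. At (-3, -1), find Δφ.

∂²φ/∂p² = 2
∂²φ/∂q² = 8
∇²φ = 10
At (-3, -1): 10.

10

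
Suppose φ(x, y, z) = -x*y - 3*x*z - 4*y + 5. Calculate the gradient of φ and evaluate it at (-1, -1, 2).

(-5, -3, 3)

∂φ/∂x = -y - 3*z
∂φ/∂y = -x - 4
∂φ/∂z = -3*x
∇φ = (-y - 3*z, -x - 4, -3*x)
At (-1, -1, 2): (-5, -3, 3).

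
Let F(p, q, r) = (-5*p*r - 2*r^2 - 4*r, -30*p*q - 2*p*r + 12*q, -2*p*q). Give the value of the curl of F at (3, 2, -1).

(∇×F)₁ = ∂F₃/∂q − ∂F₂/∂r = 0
(∇×F)₂ = ∂F₁/∂r − ∂F₃/∂p = -5*p + 2*q - 4*r - 4
(∇×F)₃ = ∂F₂/∂p − ∂F₁/∂q = -30*q - 2*r
∇×F = (0, -5*p + 2*q - 4*r - 4, -30*q - 2*r)
At (3, 2, -1): (0, -11, -58).

(0, -11, -58)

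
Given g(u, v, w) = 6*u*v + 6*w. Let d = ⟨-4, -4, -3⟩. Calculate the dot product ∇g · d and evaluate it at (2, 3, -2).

∂g/∂u = 6*v
∂g/∂v = 6*u
∂g/∂w = 6
∇g at (2, 3, -2) = (18, 12, 6)
∇g · d = (18)(-4) + (12)(-4) + (6)(-3) = -138

-138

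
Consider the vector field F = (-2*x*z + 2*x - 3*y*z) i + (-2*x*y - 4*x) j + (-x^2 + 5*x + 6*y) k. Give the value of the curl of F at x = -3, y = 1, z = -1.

(6, -8, -9)

(∇×F)₁ = ∂F₃/∂y − ∂F₂/∂z = 6
(∇×F)₂ = ∂F₁/∂z − ∂F₃/∂x = -3*y - 5
(∇×F)₃ = ∂F₂/∂x − ∂F₁/∂y = -2*y + 3*z - 4
∇×F = (6, -3*y - 5, -2*y + 3*z - 4)
At (-3, 1, -1): (6, -8, -9).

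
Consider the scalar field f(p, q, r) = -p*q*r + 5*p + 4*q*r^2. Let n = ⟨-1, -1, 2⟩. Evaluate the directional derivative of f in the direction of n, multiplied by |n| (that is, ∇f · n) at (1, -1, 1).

-23

∂f/∂p = -q*r + 5
∂f/∂q = -p*r + 4*r^2
∂f/∂r = -p*q + 8*q*r
∇f at (1, -1, 1) = (6, 3, -7)
∇f · n = (6)(-1) + (3)(-1) + (-7)(2) = -23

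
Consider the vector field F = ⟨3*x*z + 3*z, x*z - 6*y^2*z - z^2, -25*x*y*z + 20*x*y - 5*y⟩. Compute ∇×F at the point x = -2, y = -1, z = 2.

(67, -33, 2)

(∇×F)₁ = ∂F₃/∂y − ∂F₂/∂z = -25*x*z + 19*x + 6*y^2 + 2*z - 5
(∇×F)₂ = ∂F₁/∂z − ∂F₃/∂x = 3*x + 25*y*z - 20*y + 3
(∇×F)₃ = ∂F₂/∂x − ∂F₁/∂y = z
∇×F = (-25*x*z + 19*x + 6*y^2 + 2*z - 5, 3*x + 25*y*z - 20*y + 3, z)
At (-2, -1, 2): (67, -33, 2).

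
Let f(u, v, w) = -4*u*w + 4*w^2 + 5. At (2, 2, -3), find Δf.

8

∂²f/∂u² = 0
∂²f/∂v² = 0
∂²f/∂w² = 8
∇²f = 8
At (2, 2, -3): 8.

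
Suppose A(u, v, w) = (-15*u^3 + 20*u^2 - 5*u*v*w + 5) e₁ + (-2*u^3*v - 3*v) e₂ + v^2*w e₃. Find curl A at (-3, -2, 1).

(-4, -30, 93)

(∇×A)₁ = ∂A₃/∂v − ∂A₂/∂w = 2*v*w
(∇×A)₂ = ∂A₁/∂w − ∂A₃/∂u = -5*u*v
(∇×A)₃ = ∂A₂/∂u − ∂A₁/∂v = -6*u^2*v + 5*u*w
∇×A = (2*v*w, -5*u*v, -6*u^2*v + 5*u*w)
At (-3, -2, 1): (-4, -30, 93).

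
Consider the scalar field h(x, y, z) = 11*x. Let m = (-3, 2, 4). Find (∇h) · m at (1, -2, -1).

-33

∂h/∂x = 11
∂h/∂y = 0
∂h/∂z = 0
∇h at (1, -2, -1) = (11, 0, 0)
∇h · m = (11)(-3) + (0)(2) + (0)(4) = -33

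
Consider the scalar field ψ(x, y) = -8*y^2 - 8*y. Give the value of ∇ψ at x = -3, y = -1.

(0, 8)

∂ψ/∂x = 0
∂ψ/∂y = -16*y - 8
∇ψ = (0, -16*y - 8)
At (-3, -1): (0, 8).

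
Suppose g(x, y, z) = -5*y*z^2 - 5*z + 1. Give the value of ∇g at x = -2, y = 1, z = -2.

∂g/∂x = 0
∂g/∂y = -5*z^2
∂g/∂z = -10*y*z - 5
∇g = (0, -5*z^2, -10*y*z - 5)
At (-2, 1, -2): (0, -20, 15).

(0, -20, 15)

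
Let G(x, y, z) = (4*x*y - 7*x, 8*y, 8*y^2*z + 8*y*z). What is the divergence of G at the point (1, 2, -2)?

57

∂G₁/∂x = 4*y - 7
∂G₂/∂y = 8
∂G₃/∂z = 8*y^2 + 8*y
∇·G = 8*y^2 + 12*y + 1
At (1, 2, -2): 57.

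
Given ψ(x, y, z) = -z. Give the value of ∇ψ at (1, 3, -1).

∂ψ/∂x = 0
∂ψ/∂y = 0
∂ψ/∂z = -1
∇ψ = (0, 0, -1)
At (1, 3, -1): (0, 0, -1).

(0, 0, -1)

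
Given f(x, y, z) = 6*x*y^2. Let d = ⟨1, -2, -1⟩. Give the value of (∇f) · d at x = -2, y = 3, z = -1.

∂f/∂x = 6*y^2
∂f/∂y = 12*x*y
∂f/∂z = 0
∇f at (-2, 3, -1) = (54, -72, 0)
∇f · d = (54)(1) + (-72)(-2) + (0)(-1) = 198

198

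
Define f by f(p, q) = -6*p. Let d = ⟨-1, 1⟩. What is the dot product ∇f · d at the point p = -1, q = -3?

∂f/∂p = -6
∂f/∂q = 0
∇f at (-1, -3) = (-6, 0)
∇f · d = (-6)(-1) + (0)(1) = 6

6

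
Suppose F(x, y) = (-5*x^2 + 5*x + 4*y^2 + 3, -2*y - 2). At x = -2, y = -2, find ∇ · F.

∂F₁/∂x = -10*x + 5
∂F₂/∂y = -2
∇·F = -10*x + 3
At (-2, -2): 23.

23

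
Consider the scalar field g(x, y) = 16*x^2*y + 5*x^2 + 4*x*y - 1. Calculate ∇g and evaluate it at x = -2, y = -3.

∂g/∂x = 32*x*y + 10*x + 4*y
∂g/∂y = 16*x^2 + 4*x
∇g = (32*x*y + 10*x + 4*y, 16*x^2 + 4*x)
At (-2, -3): (160, 56).

(160, 56)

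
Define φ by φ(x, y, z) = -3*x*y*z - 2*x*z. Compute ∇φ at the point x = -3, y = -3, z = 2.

∂φ/∂x = -3*y*z - 2*z
∂φ/∂y = -3*x*z
∂φ/∂z = -3*x*y - 2*x
∇φ = (-3*y*z - 2*z, -3*x*z, -3*x*y - 2*x)
At (-3, -3, 2): (14, 18, -21).

(14, 18, -21)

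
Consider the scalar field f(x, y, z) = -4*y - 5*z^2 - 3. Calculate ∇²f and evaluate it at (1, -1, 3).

∂²f/∂x² = 0
∂²f/∂y² = 0
∂²f/∂z² = -10
∇²f = -10
At (1, -1, 3): -10.

-10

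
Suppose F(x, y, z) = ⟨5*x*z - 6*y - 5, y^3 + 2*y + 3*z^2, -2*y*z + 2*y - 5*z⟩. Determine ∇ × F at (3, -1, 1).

(∇×F)₁ = ∂F₃/∂y − ∂F₂/∂z = -8*z + 2
(∇×F)₂ = ∂F₁/∂z − ∂F₃/∂x = 5*x
(∇×F)₃ = ∂F₂/∂x − ∂F₁/∂y = 6
∇×F = (-8*z + 2, 5*x, 6)
At (3, -1, 1): (-6, 15, 6).

(-6, 15, 6)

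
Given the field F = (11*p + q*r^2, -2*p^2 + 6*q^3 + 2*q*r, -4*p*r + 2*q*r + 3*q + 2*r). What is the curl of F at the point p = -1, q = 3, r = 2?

(∇×F)₁ = ∂F₃/∂q − ∂F₂/∂r = -2*q + 2*r + 3
(∇×F)₂ = ∂F₁/∂r − ∂F₃/∂p = 2*q*r + 4*r
(∇×F)₃ = ∂F₂/∂p − ∂F₁/∂q = -4*p - r^2
∇×F = (-2*q + 2*r + 3, 2*q*r + 4*r, -4*p - r^2)
At (-1, 3, 2): (1, 20, 0).

(1, 20, 0)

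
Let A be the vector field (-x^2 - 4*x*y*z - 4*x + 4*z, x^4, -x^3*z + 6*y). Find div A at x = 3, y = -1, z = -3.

∂A₁/∂x = -2*x - 4*y*z - 4
∂A₂/∂y = 0
∂A₃/∂z = -x^3
∇·A = -x^3 - 2*x - 4*y*z - 4
At (3, -1, -3): -49.

-49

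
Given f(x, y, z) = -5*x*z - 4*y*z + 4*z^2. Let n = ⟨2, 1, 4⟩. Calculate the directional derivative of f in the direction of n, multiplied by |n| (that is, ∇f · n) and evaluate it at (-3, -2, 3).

∂f/∂x = -5*z
∂f/∂y = -4*z
∂f/∂z = -5*x - 4*y + 8*z
∇f at (-3, -2, 3) = (-15, -12, 47)
∇f · n = (-15)(2) + (-12)(1) + (47)(4) = 146

146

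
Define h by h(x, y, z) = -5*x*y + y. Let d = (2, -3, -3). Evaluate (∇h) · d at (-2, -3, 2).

∂h/∂x = -5*y
∂h/∂y = -5*x + 1
∂h/∂z = 0
∇h at (-2, -3, 2) = (15, 11, 0)
∇h · d = (15)(2) + (11)(-3) + (0)(-3) = -3

-3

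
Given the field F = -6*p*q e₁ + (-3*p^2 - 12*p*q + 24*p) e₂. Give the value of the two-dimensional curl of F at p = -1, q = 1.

12

∂F₂/∂p = -6*p - 12*q + 24
∂F₁/∂q = -6*p
Scalar curl = -12*q + 24
At (-1, 1): 12.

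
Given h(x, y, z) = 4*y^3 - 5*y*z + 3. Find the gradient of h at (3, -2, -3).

(0, 63, 10)

∂h/∂x = 0
∂h/∂y = 12*y^2 - 5*z
∂h/∂z = -5*y
∇h = (0, 12*y^2 - 5*z, -5*y)
At (3, -2, -3): (0, 63, 10).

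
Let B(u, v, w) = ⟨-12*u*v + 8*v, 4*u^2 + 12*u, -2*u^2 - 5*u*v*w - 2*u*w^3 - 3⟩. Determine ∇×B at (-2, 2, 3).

(∇×B)₁ = ∂B₃/∂v − ∂B₂/∂w = -5*u*w
(∇×B)₂ = ∂B₁/∂w − ∂B₃/∂u = 4*u + 5*v*w + 2*w^3
(∇×B)₃ = ∂B₂/∂u − ∂B₁/∂v = 20*u + 4
∇×B = (-5*u*w, 4*u + 5*v*w + 2*w^3, 20*u + 4)
At (-2, 2, 3): (30, 76, -36).

(30, 76, -36)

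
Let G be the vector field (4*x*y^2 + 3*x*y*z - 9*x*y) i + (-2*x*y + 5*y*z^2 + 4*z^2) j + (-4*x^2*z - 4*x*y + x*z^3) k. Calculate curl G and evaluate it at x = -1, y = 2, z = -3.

(88, 53, -6)

(∇×G)₁ = ∂G₃/∂y − ∂G₂/∂z = -4*x - 10*y*z - 8*z
(∇×G)₂ = ∂G₁/∂z − ∂G₃/∂x = 3*x*y + 8*x*z + 4*y - z^3
(∇×G)₃ = ∂G₂/∂x − ∂G₁/∂y = -8*x*y - 3*x*z + 9*x - 2*y
∇×G = (-4*x - 10*y*z - 8*z, 3*x*y + 8*x*z + 4*y - z^3, -8*x*y - 3*x*z + 9*x - 2*y)
At (-1, 2, -3): (88, 53, -6).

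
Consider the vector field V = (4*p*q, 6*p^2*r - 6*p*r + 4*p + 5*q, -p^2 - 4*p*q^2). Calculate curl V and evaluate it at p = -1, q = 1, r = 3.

(-4, 2, -46)

(∇×V)₁ = ∂V₃/∂q − ∂V₂/∂r = -6*p^2 - 8*p*q + 6*p
(∇×V)₂ = ∂V₁/∂r − ∂V₃/∂p = 2*p + 4*q^2
(∇×V)₃ = ∂V₂/∂p − ∂V₁/∂q = 12*p*r - 4*p - 6*r + 4
∇×V = (-6*p^2 - 8*p*q + 6*p, 2*p + 4*q^2, 12*p*r - 4*p - 6*r + 4)
At (-1, 1, 3): (-4, 2, -46).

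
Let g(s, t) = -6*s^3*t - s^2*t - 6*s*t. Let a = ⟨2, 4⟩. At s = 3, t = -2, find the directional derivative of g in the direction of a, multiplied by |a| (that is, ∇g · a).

∂g/∂s = -18*s^2*t - 2*s*t - 6*t
∂g/∂t = -6*s^3 - s^2 - 6*s
∇g at (3, -2) = (348, -189)
∇g · a = (348)(2) + (-189)(4) = -60

-60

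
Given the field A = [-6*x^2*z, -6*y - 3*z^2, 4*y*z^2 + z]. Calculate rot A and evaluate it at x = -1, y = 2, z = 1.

(∇×A)₁ = ∂A₃/∂y − ∂A₂/∂z = 4*z^2 + 6*z
(∇×A)₂ = ∂A₁/∂z − ∂A₃/∂x = -6*x^2
(∇×A)₃ = ∂A₂/∂x − ∂A₁/∂y = 0
∇×A = (4*z^2 + 6*z, -6*x^2, 0)
At (-1, 2, 1): (10, -6, 0).

(10, -6, 0)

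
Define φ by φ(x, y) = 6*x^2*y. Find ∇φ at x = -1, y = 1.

∂φ/∂x = 12*x*y
∂φ/∂y = 6*x^2
∇φ = (12*x*y, 6*x^2)
At (-1, 1): (-12, 6).

(-12, 6)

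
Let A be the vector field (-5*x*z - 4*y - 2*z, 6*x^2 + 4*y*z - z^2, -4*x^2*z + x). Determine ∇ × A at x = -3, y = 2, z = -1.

(-10, 36, -32)

(∇×A)₁ = ∂A₃/∂y − ∂A₂/∂z = -4*y + 2*z
(∇×A)₂ = ∂A₁/∂z − ∂A₃/∂x = 8*x*z - 5*x - 3
(∇×A)₃ = ∂A₂/∂x − ∂A₁/∂y = 12*x + 4
∇×A = (-4*y + 2*z, 8*x*z - 5*x - 3, 12*x + 4)
At (-3, 2, -1): (-10, 36, -32).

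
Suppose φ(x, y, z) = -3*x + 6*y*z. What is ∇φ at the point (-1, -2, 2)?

∂φ/∂x = -3
∂φ/∂y = 6*z
∂φ/∂z = 6*y
∇φ = (-3, 6*z, 6*y)
At (-1, -2, 2): (-3, 12, -12).

(-3, 12, -12)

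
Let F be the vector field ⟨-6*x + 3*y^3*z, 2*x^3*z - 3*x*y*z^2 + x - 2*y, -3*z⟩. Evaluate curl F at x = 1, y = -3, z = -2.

(∇×F)₁ = ∂F₃/∂y − ∂F₂/∂z = -2*x^3 + 6*x*y*z
(∇×F)₂ = ∂F₁/∂z − ∂F₃/∂x = 3*y^3
(∇×F)₃ = ∂F₂/∂x − ∂F₁/∂y = 6*x^2*z - 9*y^2*z - 3*y*z^2 + 1
∇×F = (-2*x^3 + 6*x*y*z, 3*y^3, 6*x^2*z - 9*y^2*z - 3*y*z^2 + 1)
At (1, -3, -2): (34, -81, 187).

(34, -81, 187)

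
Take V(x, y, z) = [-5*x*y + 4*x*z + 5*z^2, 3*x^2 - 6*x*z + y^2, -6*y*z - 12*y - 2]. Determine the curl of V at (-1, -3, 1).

(-24, 6, -17)

(∇×V)₁ = ∂V₃/∂y − ∂V₂/∂z = 6*x - 6*z - 12
(∇×V)₂ = ∂V₁/∂z − ∂V₃/∂x = 4*x + 10*z
(∇×V)₃ = ∂V₂/∂x − ∂V₁/∂y = 11*x - 6*z
∇×V = (6*x - 6*z - 12, 4*x + 10*z, 11*x - 6*z)
At (-1, -3, 1): (-24, 6, -17).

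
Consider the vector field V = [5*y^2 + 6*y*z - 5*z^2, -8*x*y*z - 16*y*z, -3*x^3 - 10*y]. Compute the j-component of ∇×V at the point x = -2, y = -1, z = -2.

50

(∇×V)_2 = ∂V₁/∂z − ∂V₃/∂x
= 6*y - 10*z − (-9*x^2)
= 9*x^2 + 6*y - 10*z
At (-2, -1, -2): 50.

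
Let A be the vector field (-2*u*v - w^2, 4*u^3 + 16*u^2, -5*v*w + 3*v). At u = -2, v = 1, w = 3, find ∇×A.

(∇×A)₁ = ∂A₃/∂v − ∂A₂/∂w = -5*w + 3
(∇×A)₂ = ∂A₁/∂w − ∂A₃/∂u = -2*w
(∇×A)₃ = ∂A₂/∂u − ∂A₁/∂v = 12*u^2 + 34*u
∇×A = (-5*w + 3, -2*w, 12*u^2 + 34*u)
At (-2, 1, 3): (-12, -6, -20).

(-12, -6, -20)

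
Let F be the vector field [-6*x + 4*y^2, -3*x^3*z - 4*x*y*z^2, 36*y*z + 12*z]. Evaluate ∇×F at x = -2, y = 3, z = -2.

(0, 0, 0)

(∇×F)₁ = ∂F₃/∂y − ∂F₂/∂z = 3*x^3 + 8*x*y*z + 36*z
(∇×F)₂ = ∂F₁/∂z − ∂F₃/∂x = 0
(∇×F)₃ = ∂F₂/∂x − ∂F₁/∂y = -9*x^2*z - 4*y*z^2 - 8*y
∇×F = (3*x^3 + 8*x*y*z + 36*z, 0, -9*x^2*z - 4*y*z^2 - 8*y)
At (-2, 3, -2): (0, 0, 0).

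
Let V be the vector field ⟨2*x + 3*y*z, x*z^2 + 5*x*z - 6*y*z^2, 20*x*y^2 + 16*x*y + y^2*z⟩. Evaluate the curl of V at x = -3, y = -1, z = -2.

(∇×V)₁ = ∂V₃/∂y − ∂V₂/∂z = 40*x*y - 2*x*z + 11*x + 14*y*z
(∇×V)₂ = ∂V₁/∂z − ∂V₃/∂x = -20*y^2 - 13*y
(∇×V)₃ = ∂V₂/∂x − ∂V₁/∂y = z^2 + 2*z
∇×V = (40*x*y - 2*x*z + 11*x + 14*y*z, -20*y^2 - 13*y, z^2 + 2*z)
At (-3, -1, -2): (103, -7, 0).

(103, -7, 0)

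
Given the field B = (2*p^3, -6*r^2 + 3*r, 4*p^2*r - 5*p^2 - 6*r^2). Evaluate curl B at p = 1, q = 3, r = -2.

(-27, 26, 0)

(∇×B)₁ = ∂B₃/∂q − ∂B₂/∂r = 12*r - 3
(∇×B)₂ = ∂B₁/∂r − ∂B₃/∂p = -8*p*r + 10*p
(∇×B)₃ = ∂B₂/∂p − ∂B₁/∂q = 0
∇×B = (12*r - 3, -8*p*r + 10*p, 0)
At (1, 3, -2): (-27, 26, 0).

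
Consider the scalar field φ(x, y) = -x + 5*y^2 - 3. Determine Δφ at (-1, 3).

10

∂²φ/∂x² = 0
∂²φ/∂y² = 10
∇²φ = 10
At (-1, 3): 10.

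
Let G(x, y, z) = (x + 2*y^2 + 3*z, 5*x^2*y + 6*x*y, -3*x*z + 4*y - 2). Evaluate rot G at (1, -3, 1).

(4, 6, -36)

(∇×G)₁ = ∂G₃/∂y − ∂G₂/∂z = 4
(∇×G)₂ = ∂G₁/∂z − ∂G₃/∂x = 3*z + 3
(∇×G)₃ = ∂G₂/∂x − ∂G₁/∂y = 10*x*y + 2*y
∇×G = (4, 3*z + 3, 10*x*y + 2*y)
At (1, -3, 1): (4, 6, -36).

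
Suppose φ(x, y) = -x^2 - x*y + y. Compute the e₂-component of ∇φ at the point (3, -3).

(∇φ)_2 = ∂φ/∂y = -x + 1
At (3, -3): -2.

-2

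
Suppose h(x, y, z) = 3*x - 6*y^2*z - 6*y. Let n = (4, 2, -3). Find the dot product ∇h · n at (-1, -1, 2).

∂h/∂x = 3
∂h/∂y = -12*y*z - 6
∂h/∂z = -6*y^2
∇h at (-1, -1, 2) = (3, 18, -6)
∇h · n = (3)(4) + (18)(2) + (-6)(-3) = 66

66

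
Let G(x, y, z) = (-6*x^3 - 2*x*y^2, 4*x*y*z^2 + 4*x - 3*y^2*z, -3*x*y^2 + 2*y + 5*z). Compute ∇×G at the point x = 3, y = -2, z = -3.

(-94, 12, -92)

(∇×G)₁ = ∂G₃/∂y − ∂G₂/∂z = -8*x*y*z - 6*x*y + 3*y^2 + 2
(∇×G)₂ = ∂G₁/∂z − ∂G₃/∂x = 3*y^2
(∇×G)₃ = ∂G₂/∂x − ∂G₁/∂y = 4*x*y + 4*y*z^2 + 4
∇×G = (-8*x*y*z - 6*x*y + 3*y^2 + 2, 3*y^2, 4*x*y + 4*y*z^2 + 4)
At (3, -2, -3): (-94, 12, -92).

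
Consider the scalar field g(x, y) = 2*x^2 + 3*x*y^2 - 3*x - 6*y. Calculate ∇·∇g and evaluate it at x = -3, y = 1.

∂²g/∂x² = 4
∂²g/∂y² = 6*x
∇²g = 6*x + 4
At (-3, 1): -14.

-14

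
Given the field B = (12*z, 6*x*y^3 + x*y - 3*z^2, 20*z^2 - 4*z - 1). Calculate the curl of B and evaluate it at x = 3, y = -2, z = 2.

(12, 12, -50)

(∇×B)₁ = ∂B₃/∂y − ∂B₂/∂z = 6*z
(∇×B)₂ = ∂B₁/∂z − ∂B₃/∂x = 12
(∇×B)₃ = ∂B₂/∂x − ∂B₁/∂y = 6*y^3 + y
∇×B = (6*z, 12, 6*y^3 + y)
At (3, -2, 2): (12, 12, -50).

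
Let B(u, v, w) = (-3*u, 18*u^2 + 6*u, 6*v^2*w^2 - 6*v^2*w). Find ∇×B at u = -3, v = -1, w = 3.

(∇×B)₁ = ∂B₃/∂v − ∂B₂/∂w = 12*v*w^2 - 12*v*w
(∇×B)₂ = ∂B₁/∂w − ∂B₃/∂u = 0
(∇×B)₃ = ∂B₂/∂u − ∂B₁/∂v = 36*u + 6
∇×B = (12*v*w^2 - 12*v*w, 0, 36*u + 6)
At (-3, -1, 3): (-72, 0, -102).

(-72, 0, -102)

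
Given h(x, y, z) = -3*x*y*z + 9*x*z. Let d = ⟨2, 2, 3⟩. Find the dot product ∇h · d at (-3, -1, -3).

∂h/∂x = -3*y*z + 9*z
∂h/∂y = -3*x*z
∂h/∂z = -3*x*y + 9*x
∇h at (-3, -1, -3) = (-36, -27, -36)
∇h · d = (-36)(2) + (-27)(2) + (-36)(3) = -234

-234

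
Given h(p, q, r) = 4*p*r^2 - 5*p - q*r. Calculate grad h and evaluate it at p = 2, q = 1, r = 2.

∂h/∂p = 4*r^2 - 5
∂h/∂q = -r
∂h/∂r = 8*p*r - q
∇h = (4*r^2 - 5, -r, 8*p*r - q)
At (2, 1, 2): (11, -2, 31).

(11, -2, 31)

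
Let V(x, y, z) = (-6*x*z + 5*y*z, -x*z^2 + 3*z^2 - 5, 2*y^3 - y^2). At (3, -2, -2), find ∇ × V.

(∇×V)₁ = ∂V₃/∂y − ∂V₂/∂z = 2*x*z + 6*y^2 - 2*y - 6*z
(∇×V)₂ = ∂V₁/∂z − ∂V₃/∂x = -6*x + 5*y
(∇×V)₃ = ∂V₂/∂x − ∂V₁/∂y = -z^2 - 5*z
∇×V = (2*x*z + 6*y^2 - 2*y - 6*z, -6*x + 5*y, -z^2 - 5*z)
At (3, -2, -2): (28, -28, 6).

(28, -28, 6)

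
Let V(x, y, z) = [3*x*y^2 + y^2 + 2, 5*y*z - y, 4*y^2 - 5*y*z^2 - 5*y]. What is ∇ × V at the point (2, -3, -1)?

(∇×V)₁ = ∂V₃/∂y − ∂V₂/∂z = 3*y - 5*z^2 - 5
(∇×V)₂ = ∂V₁/∂z − ∂V₃/∂x = 0
(∇×V)₃ = ∂V₂/∂x − ∂V₁/∂y = -6*x*y - 2*y
∇×V = (3*y - 5*z^2 - 5, 0, -6*x*y - 2*y)
At (2, -3, -1): (-19, 0, 42).

(-19, 0, 42)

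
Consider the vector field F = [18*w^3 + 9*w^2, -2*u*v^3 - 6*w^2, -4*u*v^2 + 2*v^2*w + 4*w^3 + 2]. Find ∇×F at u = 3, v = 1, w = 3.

(24, 544, -2)

(∇×F)₁ = ∂F₃/∂v − ∂F₂/∂w = -8*u*v + 4*v*w + 12*w
(∇×F)₂ = ∂F₁/∂w − ∂F₃/∂u = 4*v^2 + 54*w^2 + 18*w
(∇×F)₃ = ∂F₂/∂u − ∂F₁/∂v = -2*v^3
∇×F = (-8*u*v + 4*v*w + 12*w, 4*v^2 + 54*w^2 + 18*w, -2*v^3)
At (3, 1, 3): (24, 544, -2).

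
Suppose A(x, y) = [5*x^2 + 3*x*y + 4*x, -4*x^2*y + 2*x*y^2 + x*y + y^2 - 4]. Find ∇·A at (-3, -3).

-44

∂A₁/∂x = 10*x + 3*y + 4
∂A₂/∂y = -4*x^2 + 4*x*y + x + 2*y
∇·A = -4*x^2 + 4*x*y + 11*x + 5*y + 4
At (-3, -3): -44.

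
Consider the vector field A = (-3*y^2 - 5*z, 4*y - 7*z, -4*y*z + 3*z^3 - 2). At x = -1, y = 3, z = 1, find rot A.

(∇×A)₁ = ∂A₃/∂y − ∂A₂/∂z = -4*z + 7
(∇×A)₂ = ∂A₁/∂z − ∂A₃/∂x = -5
(∇×A)₃ = ∂A₂/∂x − ∂A₁/∂y = 6*y
∇×A = (-4*z + 7, -5, 6*y)
At (-1, 3, 1): (3, -5, 18).

(3, -5, 18)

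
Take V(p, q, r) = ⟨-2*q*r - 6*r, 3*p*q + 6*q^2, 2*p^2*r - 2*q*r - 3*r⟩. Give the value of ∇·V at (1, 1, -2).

∂V₁/∂p = 0
∂V₂/∂q = 3*p + 12*q
∂V₃/∂r = 2*p^2 - 2*q - 3
∇·V = 2*p^2 + 3*p + 10*q - 3
At (1, 1, -2): 12.

12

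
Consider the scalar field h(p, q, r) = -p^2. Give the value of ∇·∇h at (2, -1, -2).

∂²h/∂p² = -2
∂²h/∂q² = 0
∂²h/∂r² = 0
∇²h = -2
At (2, -1, -2): -2.

-2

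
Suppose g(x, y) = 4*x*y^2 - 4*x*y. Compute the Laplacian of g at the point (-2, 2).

∂²g/∂x² = 0
∂²g/∂y² = 8*x
∇²g = 8*x
At (-2, 2): -16.

-16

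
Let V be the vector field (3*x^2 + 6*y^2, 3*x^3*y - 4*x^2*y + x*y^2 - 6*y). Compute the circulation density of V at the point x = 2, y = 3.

∂V₂/∂x = 9*x^2*y - 8*x*y + y^2
∂V₁/∂y = 12*y
Scalar curl = 9*x^2*y - 8*x*y + y^2 - 12*y
At (2, 3): 33.

33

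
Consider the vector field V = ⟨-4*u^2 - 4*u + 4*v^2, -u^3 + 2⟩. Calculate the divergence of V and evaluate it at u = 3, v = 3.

∂V₁/∂u = -8*u - 4
∂V₂/∂v = 0
∇·V = -8*u - 4
At (3, 3): -28.

-28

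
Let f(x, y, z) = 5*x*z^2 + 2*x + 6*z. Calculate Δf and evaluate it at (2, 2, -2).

∂²f/∂x² = 0
∂²f/∂y² = 0
∂²f/∂z² = 10*x
∇²f = 10*x
At (2, 2, -2): 20.

20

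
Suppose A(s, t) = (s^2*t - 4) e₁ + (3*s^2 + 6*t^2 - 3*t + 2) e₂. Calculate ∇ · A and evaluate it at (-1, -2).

∂A₁/∂s = 2*s*t
∂A₂/∂t = 12*t - 3
∇·A = 2*s*t + 12*t - 3
At (-1, -2): -23.

-23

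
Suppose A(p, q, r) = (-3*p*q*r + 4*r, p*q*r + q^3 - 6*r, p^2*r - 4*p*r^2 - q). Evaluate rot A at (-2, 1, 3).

(7, 58, -15)

(∇×A)₁ = ∂A₃/∂q − ∂A₂/∂r = -p*q + 5
(∇×A)₂ = ∂A₁/∂r − ∂A₃/∂p = -3*p*q - 2*p*r + 4*r^2 + 4
(∇×A)₃ = ∂A₂/∂p − ∂A₁/∂q = 3*p*r + q*r
∇×A = (-p*q + 5, -3*p*q - 2*p*r + 4*r^2 + 4, 3*p*r + q*r)
At (-2, 1, 3): (7, 58, -15).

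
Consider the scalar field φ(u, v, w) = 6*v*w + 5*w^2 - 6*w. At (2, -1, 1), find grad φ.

∂φ/∂u = 0
∂φ/∂v = 6*w
∂φ/∂w = 6*v + 10*w - 6
∇φ = (0, 6*w, 6*v + 10*w - 6)
At (2, -1, 1): (0, 6, -2).

(0, 6, -2)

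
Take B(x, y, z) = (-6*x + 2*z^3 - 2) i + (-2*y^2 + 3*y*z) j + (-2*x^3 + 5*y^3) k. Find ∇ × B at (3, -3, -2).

(∇×B)₁ = ∂B₃/∂y − ∂B₂/∂z = 15*y^2 - 3*y
(∇×B)₂ = ∂B₁/∂z − ∂B₃/∂x = 6*x^2 + 6*z^2
(∇×B)₃ = ∂B₂/∂x − ∂B₁/∂y = 0
∇×B = (15*y^2 - 3*y, 6*x^2 + 6*z^2, 0)
At (3, -3, -2): (144, 78, 0).

(144, 78, 0)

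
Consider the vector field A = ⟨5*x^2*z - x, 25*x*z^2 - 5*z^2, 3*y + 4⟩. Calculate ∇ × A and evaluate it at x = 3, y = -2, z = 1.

(∇×A)₁ = ∂A₃/∂y − ∂A₂/∂z = -50*x*z + 10*z + 3
(∇×A)₂ = ∂A₁/∂z − ∂A₃/∂x = 5*x^2
(∇×A)₃ = ∂A₂/∂x − ∂A₁/∂y = 25*z^2
∇×A = (-50*x*z + 10*z + 3, 5*x^2, 25*z^2)
At (3, -2, 1): (-137, 45, 25).

(-137, 45, 25)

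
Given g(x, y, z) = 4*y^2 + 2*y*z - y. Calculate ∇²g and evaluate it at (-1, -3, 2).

∂²g/∂x² = 0
∂²g/∂y² = 8
∂²g/∂z² = 0
∇²g = 8
At (-1, -3, 2): 8.

8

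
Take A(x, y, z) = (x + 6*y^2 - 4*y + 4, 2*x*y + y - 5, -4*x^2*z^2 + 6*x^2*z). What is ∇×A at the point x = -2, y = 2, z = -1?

(∇×A)₁ = ∂A₃/∂y − ∂A₂/∂z = 0
(∇×A)₂ = ∂A₁/∂z − ∂A₃/∂x = 8*x*z^2 - 12*x*z
(∇×A)₃ = ∂A₂/∂x − ∂A₁/∂y = -10*y + 4
∇×A = (0, 8*x*z^2 - 12*x*z, -10*y + 4)
At (-2, 2, -1): (0, -40, -16).

(0, -40, -16)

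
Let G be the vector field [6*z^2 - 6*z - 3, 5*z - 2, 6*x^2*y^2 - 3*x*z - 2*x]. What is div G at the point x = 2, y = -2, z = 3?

∂G₁/∂x = 0
∂G₂/∂y = 0
∂G₃/∂z = -3*x
∇·G = -3*x
At (2, -2, 3): -6.

-6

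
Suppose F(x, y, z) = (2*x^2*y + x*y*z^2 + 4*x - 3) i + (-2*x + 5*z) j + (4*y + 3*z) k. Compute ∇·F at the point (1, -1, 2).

-1

∂F₁/∂x = 4*x*y + y*z^2 + 4
∂F₂/∂y = 0
∂F₃/∂z = 3
∇·F = 4*x*y + y*z^2 + 7
At (1, -1, 2): -1.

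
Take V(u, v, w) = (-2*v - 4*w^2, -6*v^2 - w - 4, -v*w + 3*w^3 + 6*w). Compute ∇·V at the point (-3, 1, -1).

2

∂V₁/∂u = 0
∂V₂/∂v = -12*v
∂V₃/∂w = -v + 9*w^2 + 6
∇·V = -13*v + 9*w^2 + 6
At (-3, 1, -1): 2.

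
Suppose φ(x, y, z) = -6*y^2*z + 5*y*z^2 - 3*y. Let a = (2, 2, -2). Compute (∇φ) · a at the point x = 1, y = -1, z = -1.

-28

∂φ/∂x = 0
∂φ/∂y = -12*y*z + 5*z^2 - 3
∂φ/∂z = -6*y^2 + 10*y*z
∇φ at (1, -1, -1) = (0, -10, 4)
∇φ · a = (0)(2) + (-10)(2) + (4)(-2) = -28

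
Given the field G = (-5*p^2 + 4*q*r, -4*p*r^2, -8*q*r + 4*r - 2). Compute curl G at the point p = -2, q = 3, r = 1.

(-24, 12, -8)

(∇×G)₁ = ∂G₃/∂q − ∂G₂/∂r = 8*p*r - 8*r
(∇×G)₂ = ∂G₁/∂r − ∂G₃/∂p = 4*q
(∇×G)₃ = ∂G₂/∂p − ∂G₁/∂q = -4*r^2 - 4*r
∇×G = (8*p*r - 8*r, 4*q, -4*r^2 - 4*r)
At (-2, 3, 1): (-24, 12, -8).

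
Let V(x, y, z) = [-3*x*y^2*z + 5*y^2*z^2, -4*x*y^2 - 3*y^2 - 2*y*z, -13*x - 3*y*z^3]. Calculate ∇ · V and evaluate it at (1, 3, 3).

∂V₁/∂x = -3*y^2*z
∂V₂/∂y = -8*x*y - 6*y - 2*z
∂V₃/∂z = -9*y*z^2
∇·V = -8*x*y - 3*y^2*z - 9*y*z^2 - 6*y - 2*z
At (1, 3, 3): -372.

-372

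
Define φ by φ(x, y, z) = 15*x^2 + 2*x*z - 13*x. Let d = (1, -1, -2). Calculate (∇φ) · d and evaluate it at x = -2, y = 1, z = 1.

-63

∂φ/∂x = 30*x + 2*z - 13
∂φ/∂y = 0
∂φ/∂z = 2*x
∇φ at (-2, 1, 1) = (-71, 0, -4)
∇φ · d = (-71)(1) + (0)(-1) + (-4)(-2) = -63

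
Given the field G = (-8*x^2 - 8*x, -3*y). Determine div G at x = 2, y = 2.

-43

∂G₁/∂x = -16*x - 8
∂G₂/∂y = -3
∇·G = -16*x - 11
At (2, 2): -43.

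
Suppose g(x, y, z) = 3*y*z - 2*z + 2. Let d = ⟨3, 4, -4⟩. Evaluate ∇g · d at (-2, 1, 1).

∂g/∂x = 0
∂g/∂y = 3*z
∂g/∂z = 3*y - 2
∇g at (-2, 1, 1) = (0, 3, 1)
∇g · d = (0)(3) + (3)(4) + (1)(-4) = 8

8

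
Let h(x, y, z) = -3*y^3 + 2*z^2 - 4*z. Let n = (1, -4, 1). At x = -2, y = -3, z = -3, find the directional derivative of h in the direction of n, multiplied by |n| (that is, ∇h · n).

308

∂h/∂x = 0
∂h/∂y = -9*y^2
∂h/∂z = 4*z - 4
∇h at (-2, -3, -3) = (0, -81, -16)
∇h · n = (0)(1) + (-81)(-4) + (-16)(1) = 308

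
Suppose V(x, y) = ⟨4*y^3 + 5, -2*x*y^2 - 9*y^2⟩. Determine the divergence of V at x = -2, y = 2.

-20

∂V₁/∂x = 0
∂V₂/∂y = -4*x*y - 18*y
∇·V = -4*x*y - 18*y
At (-2, 2): -20.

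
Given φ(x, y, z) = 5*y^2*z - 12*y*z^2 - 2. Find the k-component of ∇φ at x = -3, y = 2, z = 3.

-124

(∇φ)_3 = ∂φ/∂z = 5*y^2 - 24*y*z
At (-3, 2, 3): -124.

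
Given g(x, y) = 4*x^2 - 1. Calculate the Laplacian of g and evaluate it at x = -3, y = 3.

∂²g/∂x² = 8
∂²g/∂y² = 0
∇²g = 8
At (-3, 3): 8.

8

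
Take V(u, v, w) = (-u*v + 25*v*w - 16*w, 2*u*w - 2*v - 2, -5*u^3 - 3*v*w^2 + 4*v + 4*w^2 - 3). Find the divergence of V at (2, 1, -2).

∂V₁/∂u = -v
∂V₂/∂v = -2
∂V₃/∂w = -6*v*w + 8*w
∇·V = -6*v*w - v + 8*w - 2
At (2, 1, -2): -7.

-7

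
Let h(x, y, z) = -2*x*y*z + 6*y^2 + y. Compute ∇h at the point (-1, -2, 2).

∂h/∂x = -2*y*z
∂h/∂y = -2*x*z + 12*y + 1
∂h/∂z = -2*x*y
∇h = (-2*y*z, -2*x*z + 12*y + 1, -2*x*y)
At (-1, -2, 2): (8, -19, -4).

(8, -19, -4)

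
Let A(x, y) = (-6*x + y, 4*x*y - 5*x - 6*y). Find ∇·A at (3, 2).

0

∂A₁/∂x = -6
∂A₂/∂y = 4*x - 6
∇·A = 4*x - 12
At (3, 2): 0.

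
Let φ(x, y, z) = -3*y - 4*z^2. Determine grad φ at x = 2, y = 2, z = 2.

∂φ/∂x = 0
∂φ/∂y = -3
∂φ/∂z = -8*z
∇φ = (0, -3, -8*z)
At (2, 2, 2): (0, -3, -16).

(0, -3, -16)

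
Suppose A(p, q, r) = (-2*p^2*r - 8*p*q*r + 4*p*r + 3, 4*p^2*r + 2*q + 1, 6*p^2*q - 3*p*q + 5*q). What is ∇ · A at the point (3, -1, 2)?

2

∂A₁/∂p = -4*p*r - 8*q*r + 4*r
∂A₂/∂q = 2
∂A₃/∂r = 0
∇·A = -4*p*r - 8*q*r + 4*r + 2
At (3, -1, 2): 2.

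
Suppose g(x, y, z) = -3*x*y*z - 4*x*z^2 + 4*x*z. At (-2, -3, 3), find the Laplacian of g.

16

∂²g/∂x² = 0
∂²g/∂y² = 0
∂²g/∂z² = -8*x
∇²g = -8*x
At (-2, -3, 3): 16.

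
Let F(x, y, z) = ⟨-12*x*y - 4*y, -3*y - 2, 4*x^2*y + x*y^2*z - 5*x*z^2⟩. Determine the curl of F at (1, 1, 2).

(∇×F)₁ = ∂F₃/∂y − ∂F₂/∂z = 4*x^2 + 2*x*y*z
(∇×F)₂ = ∂F₁/∂z − ∂F₃/∂x = -8*x*y - y^2*z + 5*z^2
(∇×F)₃ = ∂F₂/∂x − ∂F₁/∂y = 12*x + 4
∇×F = (4*x^2 + 2*x*y*z, -8*x*y - y^2*z + 5*z^2, 12*x + 4)
At (1, 1, 2): (8, 10, 16).

(8, 10, 16)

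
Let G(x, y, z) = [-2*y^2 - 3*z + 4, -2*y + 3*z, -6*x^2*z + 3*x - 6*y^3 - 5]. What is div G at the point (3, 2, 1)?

-56

∂G₁/∂x = 0
∂G₂/∂y = -2
∂G₃/∂z = -6*x^2
∇·G = -6*x^2 - 2
At (3, 2, 1): -56.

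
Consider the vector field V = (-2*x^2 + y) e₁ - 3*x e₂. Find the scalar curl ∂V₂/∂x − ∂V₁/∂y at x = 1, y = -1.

-4

∂V₂/∂x = -3
∂V₁/∂y = 1
Scalar curl = -4
At (1, -1): -4.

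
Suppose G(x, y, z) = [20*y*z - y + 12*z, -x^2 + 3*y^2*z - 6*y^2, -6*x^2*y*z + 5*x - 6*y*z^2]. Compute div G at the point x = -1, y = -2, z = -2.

12

∂G₁/∂x = 0
∂G₂/∂y = 6*y*z - 12*y
∂G₃/∂z = -6*x^2*y - 12*y*z
∇·G = -6*x^2*y - 6*y*z - 12*y
At (-1, -2, -2): 12.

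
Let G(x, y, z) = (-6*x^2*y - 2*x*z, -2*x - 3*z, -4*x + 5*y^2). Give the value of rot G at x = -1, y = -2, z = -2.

(-17, 6, 4)

(∇×G)₁ = ∂G₃/∂y − ∂G₂/∂z = 10*y + 3
(∇×G)₂ = ∂G₁/∂z − ∂G₃/∂x = -2*x + 4
(∇×G)₃ = ∂G₂/∂x − ∂G₁/∂y = 6*x^2 - 2
∇×G = (10*y + 3, -2*x + 4, 6*x^2 - 2)
At (-1, -2, -2): (-17, 6, 4).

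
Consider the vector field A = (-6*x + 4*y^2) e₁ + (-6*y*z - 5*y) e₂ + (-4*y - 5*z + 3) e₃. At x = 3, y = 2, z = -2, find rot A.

(8, 0, -16)

(∇×A)₁ = ∂A₃/∂y − ∂A₂/∂z = 6*y - 4
(∇×A)₂ = ∂A₁/∂z − ∂A₃/∂x = 0
(∇×A)₃ = ∂A₂/∂x − ∂A₁/∂y = -8*y
∇×A = (6*y - 4, 0, -8*y)
At (3, 2, -2): (8, 0, -16).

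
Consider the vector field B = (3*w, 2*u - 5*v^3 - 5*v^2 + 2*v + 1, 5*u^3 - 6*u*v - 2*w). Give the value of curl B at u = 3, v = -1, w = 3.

(∇×B)₁ = ∂B₃/∂v − ∂B₂/∂w = -6*u
(∇×B)₂ = ∂B₁/∂w − ∂B₃/∂u = -15*u^2 + 6*v + 3
(∇×B)₃ = ∂B₂/∂u − ∂B₁/∂v = 2
∇×B = (-6*u, -15*u^2 + 6*v + 3, 2)
At (3, -1, 3): (-18, -138, 2).

(-18, -138, 2)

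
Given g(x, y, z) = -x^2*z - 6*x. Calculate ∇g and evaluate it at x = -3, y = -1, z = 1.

∂g/∂x = -2*x*z - 6
∂g/∂y = 0
∂g/∂z = -x^2
∇g = (-2*x*z - 6, 0, -x^2)
At (-3, -1, 1): (0, 0, -9).

(0, 0, -9)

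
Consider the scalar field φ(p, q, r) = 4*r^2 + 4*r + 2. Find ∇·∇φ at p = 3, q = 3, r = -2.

∂²φ/∂p² = 0
∂²φ/∂q² = 0
∂²φ/∂r² = 8
∇²φ = 8
At (3, 3, -2): 8.

8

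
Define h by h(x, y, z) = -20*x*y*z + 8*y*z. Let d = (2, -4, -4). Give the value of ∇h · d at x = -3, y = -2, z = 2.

∂h/∂x = -20*y*z
∂h/∂y = -20*x*z + 8*z
∂h/∂z = -20*x*y + 8*y
∇h at (-3, -2, 2) = (80, 136, -136)
∇h · d = (80)(2) + (136)(-4) + (-136)(-4) = 160

160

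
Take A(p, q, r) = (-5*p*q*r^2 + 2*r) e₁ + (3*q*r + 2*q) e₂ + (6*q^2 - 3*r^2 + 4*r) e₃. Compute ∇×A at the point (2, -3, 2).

(-27, 122, 40)

(∇×A)₁ = ∂A₃/∂q − ∂A₂/∂r = 9*q
(∇×A)₂ = ∂A₁/∂r − ∂A₃/∂p = -10*p*q*r + 2
(∇×A)₃ = ∂A₂/∂p − ∂A₁/∂q = 5*p*r^2
∇×A = (9*q, -10*p*q*r + 2, 5*p*r^2)
At (2, -3, 2): (-27, 122, 40).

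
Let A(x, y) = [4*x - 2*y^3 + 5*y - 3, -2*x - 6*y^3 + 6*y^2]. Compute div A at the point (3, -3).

-194

∂A₁/∂x = 4
∂A₂/∂y = -18*y^2 + 12*y
∇·A = -18*y^2 + 12*y + 4
At (3, -3): -194.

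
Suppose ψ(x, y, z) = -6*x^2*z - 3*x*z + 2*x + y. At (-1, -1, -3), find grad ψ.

(-25, 1, -3)

∂ψ/∂x = -12*x*z - 3*z + 2
∂ψ/∂y = 1
∂ψ/∂z = -6*x^2 - 3*x
∇ψ = (-12*x*z - 3*z + 2, 1, -6*x^2 - 3*x)
At (-1, -1, -3): (-25, 1, -3).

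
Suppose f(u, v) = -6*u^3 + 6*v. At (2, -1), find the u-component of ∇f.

(∇f)_1 = ∂f/∂u = -18*u^2
At (2, -1): -72.

-72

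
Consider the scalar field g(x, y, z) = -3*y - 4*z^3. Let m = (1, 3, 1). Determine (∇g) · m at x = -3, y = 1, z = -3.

-117

∂g/∂x = 0
∂g/∂y = -3
∂g/∂z = -12*z^2
∇g at (-3, 1, -3) = (0, -3, -108)
∇g · m = (0)(1) + (-3)(3) + (-108)(1) = -117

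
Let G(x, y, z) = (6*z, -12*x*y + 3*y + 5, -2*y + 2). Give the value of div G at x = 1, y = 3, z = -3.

-9

∂G₁/∂x = 0
∂G₂/∂y = -12*x + 3
∂G₃/∂z = 0
∇·G = -12*x + 3
At (1, 3, -3): -9.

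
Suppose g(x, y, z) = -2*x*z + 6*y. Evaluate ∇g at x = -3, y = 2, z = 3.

∂g/∂x = -2*z
∂g/∂y = 6
∂g/∂z = -2*x
∇g = (-2*z, 6, -2*x)
At (-3, 2, 3): (-6, 6, 6).

(-6, 6, 6)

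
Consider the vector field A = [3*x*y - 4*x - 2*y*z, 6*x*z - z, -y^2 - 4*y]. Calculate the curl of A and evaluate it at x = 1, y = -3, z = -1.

(∇×A)₁ = ∂A₃/∂y − ∂A₂/∂z = -6*x - 2*y - 3
(∇×A)₂ = ∂A₁/∂z − ∂A₃/∂x = -2*y
(∇×A)₃ = ∂A₂/∂x − ∂A₁/∂y = -3*x + 8*z
∇×A = (-6*x - 2*y - 3, -2*y, -3*x + 8*z)
At (1, -3, -1): (-3, 6, -11).

(-3, 6, -11)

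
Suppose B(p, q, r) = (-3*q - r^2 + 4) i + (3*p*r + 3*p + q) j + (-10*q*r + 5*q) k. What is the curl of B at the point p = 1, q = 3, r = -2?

(∇×B)₁ = ∂B₃/∂q − ∂B₂/∂r = -3*p - 10*r + 5
(∇×B)₂ = ∂B₁/∂r − ∂B₃/∂p = -2*r
(∇×B)₃ = ∂B₂/∂p − ∂B₁/∂q = 3*r + 6
∇×B = (-3*p - 10*r + 5, -2*r, 3*r + 6)
At (1, 3, -2): (22, 4, 0).

(22, 4, 0)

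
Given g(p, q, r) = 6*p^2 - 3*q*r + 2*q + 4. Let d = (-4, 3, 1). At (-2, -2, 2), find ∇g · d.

∂g/∂p = 12*p
∂g/∂q = -3*r + 2
∂g/∂r = -3*q
∇g at (-2, -2, 2) = (-24, -4, 6)
∇g · d = (-24)(-4) + (-4)(3) + (6)(1) = 90

90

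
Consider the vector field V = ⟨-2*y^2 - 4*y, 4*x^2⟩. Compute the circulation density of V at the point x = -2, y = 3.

0

∂V₂/∂x = 8*x
∂V₁/∂y = -4*y - 4
Scalar curl = 8*x + 4*y + 4
At (-2, 3): 0.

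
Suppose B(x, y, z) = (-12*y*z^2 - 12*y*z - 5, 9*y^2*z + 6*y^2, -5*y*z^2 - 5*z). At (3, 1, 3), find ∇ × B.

(∇×B)₁ = ∂B₃/∂y − ∂B₂/∂z = -9*y^2 - 5*z^2
(∇×B)₂ = ∂B₁/∂z − ∂B₃/∂x = -24*y*z - 12*y
(∇×B)₃ = ∂B₂/∂x − ∂B₁/∂y = 12*z^2 + 12*z
∇×B = (-9*y^2 - 5*z^2, -24*y*z - 12*y, 12*z^2 + 12*z)
At (3, 1, 3): (-54, -84, 144).

(-54, -84, 144)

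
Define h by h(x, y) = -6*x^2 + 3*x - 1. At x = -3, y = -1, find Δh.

∂²h/∂x² = -12
∂²h/∂y² = 0
∇²h = -12
At (-3, -1): -12.

-12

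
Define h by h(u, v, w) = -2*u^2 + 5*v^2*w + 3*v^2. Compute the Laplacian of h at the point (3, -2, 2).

22

∂²h/∂u² = -4
∂²h/∂v² = 2*(5*w + 3)
∂²h/∂w² = 0
∇²h = 10*w + 2
At (3, -2, 2): 22.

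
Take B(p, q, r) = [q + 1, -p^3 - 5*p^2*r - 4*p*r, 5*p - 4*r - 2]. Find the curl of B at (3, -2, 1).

(57, -5, -62)

(∇×B)₁ = ∂B₃/∂q − ∂B₂/∂r = 5*p^2 + 4*p
(∇×B)₂ = ∂B₁/∂r − ∂B₃/∂p = -5
(∇×B)₃ = ∂B₂/∂p − ∂B₁/∂q = -3*p^2 - 10*p*r - 4*r - 1
∇×B = (5*p^2 + 4*p, -5, -3*p^2 - 10*p*r - 4*r - 1)
At (3, -2, 1): (57, -5, -62).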